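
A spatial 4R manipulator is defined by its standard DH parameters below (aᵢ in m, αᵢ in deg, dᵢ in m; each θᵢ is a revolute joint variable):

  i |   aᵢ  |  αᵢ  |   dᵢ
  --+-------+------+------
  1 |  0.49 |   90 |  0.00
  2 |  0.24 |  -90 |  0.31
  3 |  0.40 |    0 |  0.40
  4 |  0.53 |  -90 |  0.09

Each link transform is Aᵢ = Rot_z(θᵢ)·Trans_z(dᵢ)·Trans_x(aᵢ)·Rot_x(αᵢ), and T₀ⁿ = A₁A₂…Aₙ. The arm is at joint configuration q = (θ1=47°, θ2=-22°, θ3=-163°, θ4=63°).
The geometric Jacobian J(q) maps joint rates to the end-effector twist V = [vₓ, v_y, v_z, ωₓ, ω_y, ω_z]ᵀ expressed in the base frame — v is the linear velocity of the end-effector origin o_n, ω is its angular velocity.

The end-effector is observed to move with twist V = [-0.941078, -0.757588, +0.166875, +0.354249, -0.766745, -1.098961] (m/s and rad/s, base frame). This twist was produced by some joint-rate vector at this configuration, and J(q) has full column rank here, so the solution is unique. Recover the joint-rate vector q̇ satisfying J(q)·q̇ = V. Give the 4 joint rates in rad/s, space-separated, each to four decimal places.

-0.3090 0.7820 -0.6120 -0.2400

o_n = [1.0050, -0.3136, 0.5422]
J₁: ẑ×o_n = [0.3136, 1.0050, -0.0000], ω = ẑ
J2: z=[0.7314, -0.6820, 0.0000] o=[0.3342, 0.3584, 0.0000] → [-0.3698, -0.3965, -0.0339, 0.7314, -0.6820, 0.0000]
J3: z=[0.2555, 0.2740, 0.9272] o=[0.7127, 0.3097, -0.0899] → [0.7511, 0.1096, -0.2393, 0.2555, 0.2740, 0.9272]
J4: z=[0.2555, 0.2740, 0.9272] o=[0.6585, 0.0801, 0.4243] → [0.3974, 0.2912, -0.1955, 0.2555, 0.2740, 0.9272]
q̇ = J⁺·V = [-0.3090, 0.7820, -0.6120, -0.2400]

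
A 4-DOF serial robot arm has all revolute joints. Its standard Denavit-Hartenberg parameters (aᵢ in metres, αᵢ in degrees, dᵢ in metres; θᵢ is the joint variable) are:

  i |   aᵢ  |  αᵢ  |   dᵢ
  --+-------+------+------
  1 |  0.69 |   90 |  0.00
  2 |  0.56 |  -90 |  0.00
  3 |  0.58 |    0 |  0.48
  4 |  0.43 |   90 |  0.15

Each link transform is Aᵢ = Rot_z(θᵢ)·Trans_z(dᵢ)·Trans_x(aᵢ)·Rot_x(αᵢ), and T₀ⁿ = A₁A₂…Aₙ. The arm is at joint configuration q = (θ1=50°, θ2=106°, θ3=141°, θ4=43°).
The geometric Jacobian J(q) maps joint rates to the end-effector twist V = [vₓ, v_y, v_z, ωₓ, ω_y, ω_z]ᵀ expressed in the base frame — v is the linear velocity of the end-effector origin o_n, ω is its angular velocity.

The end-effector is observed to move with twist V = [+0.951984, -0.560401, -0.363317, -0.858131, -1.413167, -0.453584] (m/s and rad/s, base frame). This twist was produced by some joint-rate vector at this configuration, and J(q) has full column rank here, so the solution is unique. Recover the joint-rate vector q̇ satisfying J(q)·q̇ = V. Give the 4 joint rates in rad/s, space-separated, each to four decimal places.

0.0150 0.2510 0.8050 0.8950

o_n = [-0.1457, 0.3475, -0.4810]
J₁: ẑ×o_n = [-0.3475, -0.1457, 0.0000], ω = ẑ
J2: z=[0.7660, -0.6428, 0.0000] o=[0.4435, 0.5286, 0.0000] → [0.3092, 0.3684, -0.5175, 0.7660, -0.6428, 0.0000]
J3: z=[-0.6179, -0.7364, -0.2756] o=[0.3443, 0.4103, 0.5383] → [0.7332, -0.4947, -0.3220, -0.6179, -0.7364, -0.2756]
J4: z=[-0.6179, -0.7364, -0.2756] o=[-0.1520, 0.3867, -0.0273] → [0.3233, -0.2821, 0.0288, -0.6179, -0.7364, -0.2756]
q̇ = J⁺·V = [0.0150, 0.2510, 0.8050, 0.8950]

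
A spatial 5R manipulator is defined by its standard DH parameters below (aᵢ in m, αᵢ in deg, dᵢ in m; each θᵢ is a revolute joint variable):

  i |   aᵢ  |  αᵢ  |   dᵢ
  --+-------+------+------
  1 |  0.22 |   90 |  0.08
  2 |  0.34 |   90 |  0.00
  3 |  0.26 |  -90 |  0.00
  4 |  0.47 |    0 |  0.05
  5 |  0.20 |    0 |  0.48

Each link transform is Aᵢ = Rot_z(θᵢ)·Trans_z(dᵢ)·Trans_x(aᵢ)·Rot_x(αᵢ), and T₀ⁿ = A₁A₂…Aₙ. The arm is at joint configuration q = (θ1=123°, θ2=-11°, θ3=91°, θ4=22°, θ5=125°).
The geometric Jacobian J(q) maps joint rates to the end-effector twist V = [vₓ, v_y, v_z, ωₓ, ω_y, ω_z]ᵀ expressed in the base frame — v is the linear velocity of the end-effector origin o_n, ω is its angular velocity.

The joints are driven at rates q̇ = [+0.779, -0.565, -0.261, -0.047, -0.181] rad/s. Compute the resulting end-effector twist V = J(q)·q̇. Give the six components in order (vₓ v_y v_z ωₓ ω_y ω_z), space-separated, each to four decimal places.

-0.2975 0.6645 0.0714 -0.6195 -0.0761 0.9917

o_n = [0.3921, 0.3487, 0.3978]
J₁: ẑ×o_n = [-0.3487, 0.3921, 0.0000], ω = ẑ
J2: z=[0.8387, 0.5446, 0.0000] o=[-0.1198, 0.1845, 0.0800] → [0.1731, -0.2665, -0.1411, 0.8387, 0.5446, 0.0000]
J3: z=[0.1039, -0.1600, -0.9816] o=[-0.3016, 0.4644, 0.0151] → [-0.1748, -0.7207, 0.0990, 0.1039, -0.1600, -0.9816]
J4: z=[0.5199, -0.8326, 0.1908] o=[-0.0811, 0.6023, 0.0160] → [-0.2695, -0.1082, 0.2622, 0.5199, -0.8326, 0.1908]
J5: z=[0.5199, -0.8326, 0.1908] o=[0.2960, 0.8199, 0.1998] → [-0.0749, -0.0846, -0.1650, 0.5199, -0.8326, 0.1908]
V = J·q̇ = [-0.2975, 0.6645, 0.0714, -0.6195, -0.0761, 0.9917]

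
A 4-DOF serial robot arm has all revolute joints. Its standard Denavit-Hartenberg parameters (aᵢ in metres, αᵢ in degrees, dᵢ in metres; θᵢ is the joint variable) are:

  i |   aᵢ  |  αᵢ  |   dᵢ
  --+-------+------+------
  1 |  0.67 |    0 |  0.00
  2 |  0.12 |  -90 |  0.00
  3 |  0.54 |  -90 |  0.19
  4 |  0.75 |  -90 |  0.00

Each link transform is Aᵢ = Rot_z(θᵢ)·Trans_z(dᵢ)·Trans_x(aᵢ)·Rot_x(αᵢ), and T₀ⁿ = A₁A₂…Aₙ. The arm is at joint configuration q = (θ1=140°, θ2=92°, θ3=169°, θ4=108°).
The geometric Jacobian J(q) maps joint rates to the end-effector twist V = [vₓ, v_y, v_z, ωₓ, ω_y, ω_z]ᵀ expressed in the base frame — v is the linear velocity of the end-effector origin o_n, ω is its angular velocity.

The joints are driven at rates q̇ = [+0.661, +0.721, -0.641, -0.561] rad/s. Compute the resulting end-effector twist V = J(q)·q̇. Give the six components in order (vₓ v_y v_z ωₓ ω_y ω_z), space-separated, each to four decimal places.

o_n = [-0.8132, 0.8967, -0.0588]
J₁: ẑ×o_n = [-0.8967, -0.8132, 0.0000], ω = ẑ
J2: z=[0.0000, 0.0000, 1.0000] o=[-0.5132, 0.4307, 0.0000] → [-0.4660, -0.3000, 0.0000, 0.0000, 0.0000, 1.0000]
J3: z=[0.7880, -0.6157, 0.0000] o=[-0.5871, 0.3361, 0.0000] → [0.0362, 0.0463, 0.3026, 0.7880, -0.6157, 0.0000]
J4: z=[0.1175, 0.1504, 0.9816] o=[-0.1111, 0.6368, -0.1030] → [-0.2484, -0.6944, 0.1361, 0.1175, 0.1504, 0.9816]
V = J·q̇ = [-0.8126, -0.3939, -0.2703, -0.5710, 0.3103, 0.8313]

-0.8126 -0.3939 -0.2703 -0.5710 0.3103 0.8313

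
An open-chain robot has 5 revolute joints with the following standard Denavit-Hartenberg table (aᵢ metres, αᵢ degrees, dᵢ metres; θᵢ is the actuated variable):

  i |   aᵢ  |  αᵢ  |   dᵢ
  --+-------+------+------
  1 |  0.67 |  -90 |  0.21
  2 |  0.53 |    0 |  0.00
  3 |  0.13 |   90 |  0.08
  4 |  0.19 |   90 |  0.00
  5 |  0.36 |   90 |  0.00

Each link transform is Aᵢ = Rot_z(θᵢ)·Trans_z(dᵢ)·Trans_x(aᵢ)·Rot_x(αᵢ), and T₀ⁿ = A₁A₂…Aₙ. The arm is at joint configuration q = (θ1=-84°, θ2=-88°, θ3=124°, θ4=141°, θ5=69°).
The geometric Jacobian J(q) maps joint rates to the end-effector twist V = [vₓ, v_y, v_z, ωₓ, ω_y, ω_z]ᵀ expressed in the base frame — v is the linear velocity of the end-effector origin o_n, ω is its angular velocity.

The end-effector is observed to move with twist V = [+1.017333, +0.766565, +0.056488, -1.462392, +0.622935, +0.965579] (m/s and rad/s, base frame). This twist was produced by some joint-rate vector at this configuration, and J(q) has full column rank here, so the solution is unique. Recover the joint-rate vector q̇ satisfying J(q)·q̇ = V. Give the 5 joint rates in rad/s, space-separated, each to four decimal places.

0.9730 0.0720 -0.6950 -0.4600 -0.9860

o_n = [0.3619, -0.7570, 1.0809]
J₁: ẑ×o_n = [0.7570, 0.3619, -0.0000], ω = ẑ
J2: z=[0.9945, 0.1045, 0.0000] o=[0.0700, -0.6663, 0.2100] → [0.0910, -0.8661, -0.1206, 0.9945, 0.1045, 0.0000]
J3: z=[0.9945, 0.1045, 0.0000] o=[0.0720, -0.6847, 0.7397] → [0.0357, -0.3393, -0.1021, 0.9945, 0.1045, 0.0000]
J4: z=[0.0614, -0.5846, 0.8090] o=[0.1625, -0.7810, 0.6633] → [-0.2635, 0.1356, 0.1180, 0.0614, -0.5846, 0.8090]
J5: z=[0.8261, -0.4251, -0.3699] o=[0.2690, -0.6497, 0.7501] → [-0.1803, -0.3077, -0.0492, 0.8261, -0.4251, -0.3699]
q̇ = J⁺·V = [0.9730, 0.0720, -0.6950, -0.4600, -0.9860]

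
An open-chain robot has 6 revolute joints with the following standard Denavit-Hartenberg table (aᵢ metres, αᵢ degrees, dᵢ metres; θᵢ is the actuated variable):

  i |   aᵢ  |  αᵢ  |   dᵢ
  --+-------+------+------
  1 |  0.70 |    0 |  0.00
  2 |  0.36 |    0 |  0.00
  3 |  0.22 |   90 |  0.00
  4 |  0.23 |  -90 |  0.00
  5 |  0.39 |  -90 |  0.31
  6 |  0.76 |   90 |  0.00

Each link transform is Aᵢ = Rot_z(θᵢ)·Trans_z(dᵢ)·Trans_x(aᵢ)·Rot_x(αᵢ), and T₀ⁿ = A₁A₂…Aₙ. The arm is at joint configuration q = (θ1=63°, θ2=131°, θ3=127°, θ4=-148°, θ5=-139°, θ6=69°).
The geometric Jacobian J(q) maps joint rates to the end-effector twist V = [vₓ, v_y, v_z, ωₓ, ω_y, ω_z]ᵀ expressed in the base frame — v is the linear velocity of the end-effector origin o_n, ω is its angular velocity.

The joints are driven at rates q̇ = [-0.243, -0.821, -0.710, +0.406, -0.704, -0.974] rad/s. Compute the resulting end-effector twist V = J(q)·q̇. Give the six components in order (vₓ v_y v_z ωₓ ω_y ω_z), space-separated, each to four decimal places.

o_n = [-0.1207, 0.0497, 0.4818]
J₁: ẑ×o_n = [-0.0497, -0.1207, 0.0000], ω = ẑ
J2: z=[0.0000, 0.0000, 1.0000] o=[0.3178, 0.6237, 0.0000] → [0.5741, -0.4385, 0.0000, 0.0000, 0.0000, 1.0000]
J3: z=[0.0000, 0.0000, 1.0000] o=[-0.0315, 0.5366, 0.0000] → [0.4870, -0.0892, 0.0000, 0.0000, 0.0000, 1.0000]
J4: z=[-0.6293, -0.7771, 0.0000] o=[0.1395, 0.3982, 0.0000] → [-0.3745, 0.3032, 0.0172, -0.6293, -0.7771, 0.0000]
J5: z=[0.4118, -0.3335, -0.8480] o=[-0.0121, 0.5209, -0.1219] → [-0.6010, -0.1566, -0.2303, 0.4118, -0.3335, -0.8480]
J6: z=[-0.9073, -0.2364, -0.3477] o=[0.1485, 0.0616, -0.2288] → [-0.1721, 0.7384, -0.0528, -0.9073, -0.2364, -0.3477]
V = J·q̇ = [-0.3662, -0.0332, 0.2205, 0.3383, 0.1495, -0.8384]

-0.3662 -0.0332 0.2205 0.3383 0.1495 -0.8384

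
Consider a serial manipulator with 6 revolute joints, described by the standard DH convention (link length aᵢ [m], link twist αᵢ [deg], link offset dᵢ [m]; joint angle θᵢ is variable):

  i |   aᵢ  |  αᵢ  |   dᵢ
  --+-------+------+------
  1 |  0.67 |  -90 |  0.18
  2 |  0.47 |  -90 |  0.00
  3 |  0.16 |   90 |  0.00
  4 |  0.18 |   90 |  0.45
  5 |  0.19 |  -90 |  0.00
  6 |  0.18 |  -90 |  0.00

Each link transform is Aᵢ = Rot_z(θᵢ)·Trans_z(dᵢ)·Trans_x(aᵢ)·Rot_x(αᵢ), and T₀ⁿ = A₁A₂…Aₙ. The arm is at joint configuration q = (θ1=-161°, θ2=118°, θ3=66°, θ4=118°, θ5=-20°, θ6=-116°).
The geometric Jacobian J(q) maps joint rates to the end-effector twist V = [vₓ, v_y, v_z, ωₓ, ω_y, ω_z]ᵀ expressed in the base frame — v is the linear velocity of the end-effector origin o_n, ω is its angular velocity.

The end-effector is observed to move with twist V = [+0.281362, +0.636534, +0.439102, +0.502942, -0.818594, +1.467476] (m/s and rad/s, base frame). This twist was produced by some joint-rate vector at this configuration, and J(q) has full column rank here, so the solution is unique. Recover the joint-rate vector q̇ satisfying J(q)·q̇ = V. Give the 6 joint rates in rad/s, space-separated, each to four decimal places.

0.8850 0.6170 0.5450 -0.6350 -0.4490 0.4100

o_n = [0.0500, 0.0036, -0.4746]
J₁: ẑ×o_n = [-0.0036, 0.0500, 0.0000], ω = ẑ
J2: z=[0.3256, -0.9455, 0.0000] o=[-0.6335, -0.2181, 0.1800] → [0.6189, 0.2131, 0.7185, 0.3256, -0.9455, 0.0000]
J3: z=[0.8348, 0.2875, 0.4695] o=[-0.4249, -0.1463, -0.2350] → [-0.1392, 0.4230, -0.0114, 0.8348, 0.2875, 0.4695]
J4: z=[0.5379, -0.2449, -0.8066] o=[-0.4436, 0.0019, -0.2924] → [0.0460, -0.3002, 0.1218, 0.5379, -0.2449, -0.8066]
J5: z=[0.2887, 0.9525, -0.0967] o=[-0.0589, -0.1409, -0.5505] → [0.0862, -0.0324, -0.0620, 0.2887, 0.9525, -0.0967]
J6: z=[0.7764, -0.2920, -0.5585] o=[0.0475, -0.1573, -0.3939] → [0.1134, 0.0612, 0.1257, 0.7764, -0.2920, -0.5585]
q̇ = J⁺·V = [0.8850, 0.6170, 0.5450, -0.6350, -0.4490, 0.4100]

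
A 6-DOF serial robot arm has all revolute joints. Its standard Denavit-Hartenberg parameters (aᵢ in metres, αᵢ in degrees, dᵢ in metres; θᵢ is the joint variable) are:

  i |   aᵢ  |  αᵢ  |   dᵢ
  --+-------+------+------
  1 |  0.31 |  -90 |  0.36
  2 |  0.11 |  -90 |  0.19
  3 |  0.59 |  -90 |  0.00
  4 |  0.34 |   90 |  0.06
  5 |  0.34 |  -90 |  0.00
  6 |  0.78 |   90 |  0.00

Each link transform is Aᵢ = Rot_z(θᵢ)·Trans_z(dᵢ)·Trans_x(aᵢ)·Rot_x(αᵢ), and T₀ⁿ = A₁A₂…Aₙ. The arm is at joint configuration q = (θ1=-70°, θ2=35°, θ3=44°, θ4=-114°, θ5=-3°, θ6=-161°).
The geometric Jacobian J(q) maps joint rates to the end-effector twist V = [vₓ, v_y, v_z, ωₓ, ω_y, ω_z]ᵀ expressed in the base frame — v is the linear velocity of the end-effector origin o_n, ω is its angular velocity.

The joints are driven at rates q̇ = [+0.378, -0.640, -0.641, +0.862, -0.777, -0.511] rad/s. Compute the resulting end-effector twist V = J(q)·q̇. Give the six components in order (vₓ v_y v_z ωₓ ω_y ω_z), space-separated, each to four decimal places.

0.0218 -0.0972 -0.0581 -1.1642 -0.8760 0.5070

o_n = [0.1035, -0.6730, 0.2991]
J₁: ẑ×o_n = [0.6730, 0.1035, -0.0000], ω = ẑ
J2: z=[0.9397, 0.3420, 0.0000] o=[0.1060, -0.2913, 0.3600] → [-0.0208, 0.0573, -0.3578, 0.9397, 0.3420, 0.0000]
J3: z=[-0.1962, 0.5390, -0.8192] o=[0.3154, -0.3110, 0.2969] → [-0.2954, 0.1740, 0.1852, -0.1962, 0.5390, -0.8192]
J4: z=[-0.8706, 0.2887, 0.3984] o=[0.0492, -0.7779, 0.0535] → [0.0291, 0.2355, -0.1070, -0.8706, 0.2887, 0.3984]
J5: z=[0.4920, 0.5037, 0.7101] o=[-0.0016, -0.4837, -0.1200] → [0.3455, -0.1315, -0.1461, 0.4920, 0.5037, 0.7101]
J6: z=[-0.8692, 0.3309, 0.3675] o=[0.0154, -0.2124, -0.3242] → [0.3755, 0.5741, 0.3712, -0.8692, 0.3309, 0.3675]
V = J·q̇ = [0.0218, -0.0972, -0.0581, -1.1642, -0.8760, 0.5070]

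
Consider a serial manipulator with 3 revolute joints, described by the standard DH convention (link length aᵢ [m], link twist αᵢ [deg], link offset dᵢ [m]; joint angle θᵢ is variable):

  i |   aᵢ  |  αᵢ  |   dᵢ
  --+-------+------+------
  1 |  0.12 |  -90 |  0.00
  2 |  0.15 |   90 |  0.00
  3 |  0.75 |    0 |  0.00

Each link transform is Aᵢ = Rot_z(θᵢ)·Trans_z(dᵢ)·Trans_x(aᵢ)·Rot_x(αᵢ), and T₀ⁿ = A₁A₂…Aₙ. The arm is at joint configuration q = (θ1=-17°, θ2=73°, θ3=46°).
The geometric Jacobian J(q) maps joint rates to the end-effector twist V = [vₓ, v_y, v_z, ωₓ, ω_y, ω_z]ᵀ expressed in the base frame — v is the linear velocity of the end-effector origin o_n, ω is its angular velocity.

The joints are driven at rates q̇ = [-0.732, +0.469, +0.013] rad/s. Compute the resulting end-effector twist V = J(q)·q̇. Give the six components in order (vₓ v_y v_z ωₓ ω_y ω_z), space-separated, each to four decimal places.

0.0222 -0.2417 -0.0853 0.1490 0.4449 -0.7282

o_n = [0.4601, 0.4235, -0.6417]
J₁: ẑ×o_n = [-0.4235, 0.4601, 0.0000], ω = ẑ
J2: z=[0.2924, 0.9563, 0.0000] o=[0.1148, -0.0351, 0.0000] → [-0.6136, 0.1876, -0.1962, 0.2924, 0.9563, 0.0000]
J3: z=[0.9145, -0.2796, 0.2924] o=[0.1567, -0.0479, -0.1434] → [0.0015, 0.5443, 0.5159, 0.9145, -0.2796, 0.2924]
V = J·q̇ = [0.0222, -0.2417, -0.0853, 0.1490, 0.4449, -0.7282]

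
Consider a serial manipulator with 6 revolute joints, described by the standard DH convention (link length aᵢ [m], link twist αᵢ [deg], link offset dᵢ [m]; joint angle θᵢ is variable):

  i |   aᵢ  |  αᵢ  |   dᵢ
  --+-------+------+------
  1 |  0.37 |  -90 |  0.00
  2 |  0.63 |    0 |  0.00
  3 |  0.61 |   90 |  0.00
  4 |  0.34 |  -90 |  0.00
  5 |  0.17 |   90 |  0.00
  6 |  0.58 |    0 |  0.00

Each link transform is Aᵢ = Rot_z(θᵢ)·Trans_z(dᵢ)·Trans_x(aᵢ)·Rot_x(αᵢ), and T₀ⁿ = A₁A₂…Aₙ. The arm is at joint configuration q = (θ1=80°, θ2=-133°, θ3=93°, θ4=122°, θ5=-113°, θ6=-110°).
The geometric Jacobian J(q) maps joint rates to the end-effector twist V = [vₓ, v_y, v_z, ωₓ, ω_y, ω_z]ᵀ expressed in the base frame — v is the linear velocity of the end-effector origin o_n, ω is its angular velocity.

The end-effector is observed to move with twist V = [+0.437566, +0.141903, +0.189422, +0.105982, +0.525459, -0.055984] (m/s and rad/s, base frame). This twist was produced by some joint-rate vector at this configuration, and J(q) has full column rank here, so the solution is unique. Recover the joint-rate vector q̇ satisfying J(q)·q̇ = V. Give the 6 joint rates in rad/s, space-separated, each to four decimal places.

-0.7800 0.0720 -0.1440 0.3860 -0.7740 0.4500

o_n = [-0.4672, 0.7282, 1.0104]
J₁: ẑ×o_n = [-0.7282, -0.4672, 0.0000], ω = ẑ
J2: z=[-0.9848, 0.1736, 0.0000] o=[0.0642, 0.3644, 0.0000] → [0.1754, 0.9950, -0.2660, -0.9848, 0.1736, 0.0000]
J3: z=[-0.9848, 0.1736, 0.0000] o=[-0.0104, -0.0588, 0.4608] → [0.0954, 0.5413, -0.6956, -0.9848, 0.1736, 0.0000]
J4: z=[-0.1116, -0.6330, 0.7660] o=[0.0708, 0.4014, 0.8529] → [-0.3500, -0.3945, -0.3770, -0.1116, -0.6330, 0.7660]
J5: z=[0.4091, -0.7318, -0.5451] o=[-0.2371, 0.3156, 0.7370] → [0.0249, 0.0136, 0.0004, 0.4091, -0.7318, -0.5451]
J6: z=[0.8773, 0.4798, 0.0142] o=[-0.1944, 0.2333, 0.8795] → [0.0557, -0.1186, 0.5650, 0.8773, 0.4798, 0.0142]
q̇ = J⁺·V = [-0.7800, 0.0720, -0.1440, 0.3860, -0.7740, 0.4500]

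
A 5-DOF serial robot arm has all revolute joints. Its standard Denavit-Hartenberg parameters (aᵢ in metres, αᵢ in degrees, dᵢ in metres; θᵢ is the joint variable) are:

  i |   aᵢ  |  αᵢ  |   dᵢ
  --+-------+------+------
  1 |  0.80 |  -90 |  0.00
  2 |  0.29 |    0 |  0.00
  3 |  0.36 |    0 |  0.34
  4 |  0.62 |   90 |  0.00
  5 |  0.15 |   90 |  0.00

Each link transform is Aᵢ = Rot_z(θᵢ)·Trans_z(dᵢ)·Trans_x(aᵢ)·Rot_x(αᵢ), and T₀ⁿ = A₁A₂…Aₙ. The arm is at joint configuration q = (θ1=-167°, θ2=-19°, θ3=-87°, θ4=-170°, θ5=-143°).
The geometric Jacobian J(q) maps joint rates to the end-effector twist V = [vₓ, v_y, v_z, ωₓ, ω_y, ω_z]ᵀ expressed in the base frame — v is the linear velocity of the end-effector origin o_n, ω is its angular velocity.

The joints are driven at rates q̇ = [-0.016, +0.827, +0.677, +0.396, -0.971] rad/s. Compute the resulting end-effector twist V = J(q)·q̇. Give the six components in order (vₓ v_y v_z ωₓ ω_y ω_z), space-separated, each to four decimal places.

o_n = [-0.9448, -0.4744, -0.0570]
J₁: ẑ×o_n = [0.4744, -0.9448, 0.0000], ω = ẑ
J2: z=[0.2250, -0.9744, 0.0000] o=[-0.7795, -0.1800, 0.0000] → [0.0555, 0.0128, -0.2273, 0.2250, -0.9744, 0.0000]
J3: z=[0.2250, -0.9744, 0.0000] o=[-1.0467, -0.2416, 0.0944] → [0.1475, 0.0341, 0.0469, 0.2250, -0.9744, 0.0000]
J4: z=[0.2250, -0.9744, 0.0000] o=[-0.8735, -0.5506, 0.4405] → [0.4847, 0.1119, -0.0523, 0.2250, -0.9744, 0.0000]
J5: z=[-0.9690, -0.2237, 0.1045] o=[-0.9366, -0.5652, -0.1761] → [-0.0361, 0.1146, -0.0898, -0.9690, -0.2237, 0.1045]
V = J·q̇ = [0.3653, -0.0182, -0.0897, 1.3683, -1.6341, -0.1175]

0.3653 -0.0182 -0.0897 1.3683 -1.6341 -0.1175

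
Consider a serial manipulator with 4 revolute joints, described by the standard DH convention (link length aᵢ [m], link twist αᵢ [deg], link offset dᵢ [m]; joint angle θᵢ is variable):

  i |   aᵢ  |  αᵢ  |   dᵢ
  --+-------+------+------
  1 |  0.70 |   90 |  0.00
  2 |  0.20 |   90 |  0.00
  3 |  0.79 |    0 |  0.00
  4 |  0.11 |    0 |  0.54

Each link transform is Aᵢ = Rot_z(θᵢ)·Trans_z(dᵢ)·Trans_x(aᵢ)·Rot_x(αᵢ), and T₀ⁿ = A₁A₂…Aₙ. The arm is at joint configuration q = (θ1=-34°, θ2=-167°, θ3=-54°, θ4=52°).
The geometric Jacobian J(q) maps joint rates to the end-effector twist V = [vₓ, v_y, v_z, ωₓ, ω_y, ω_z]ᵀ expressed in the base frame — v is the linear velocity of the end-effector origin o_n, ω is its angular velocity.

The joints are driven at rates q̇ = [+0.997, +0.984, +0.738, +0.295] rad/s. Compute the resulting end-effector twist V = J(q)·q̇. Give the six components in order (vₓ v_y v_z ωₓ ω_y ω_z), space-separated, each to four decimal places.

-1.5560 0.2876 -0.9689 -0.7429 -0.6858 2.0035

o_n = [0.2137, 0.6314, 0.3520]
J₁: ẑ×o_n = [-0.6314, 0.2137, 0.0000], ω = ẑ
J2: z=[-0.5592, -0.8290, 0.0000] o=[0.5803, -0.3914, 0.0000] → [-0.2918, 0.1968, -0.8759, -0.5592, -0.8290, 0.0000]
J3: z=[-0.1865, 0.1258, 0.9744] o=[0.4188, -0.2825, -0.0450] → [-0.8405, -0.1258, -0.1446, -0.1865, 0.1258, 0.9744]
J4: z=[-0.1865, 0.1258, 0.9744] o=[0.4011, 0.5004, -0.1494] → [-0.0646, -0.0890, -0.0009, -0.1865, 0.1258, 0.9744]
V = J·q̇ = [-1.5560, 0.2876, -0.9689, -0.7429, -0.6858, 2.0035]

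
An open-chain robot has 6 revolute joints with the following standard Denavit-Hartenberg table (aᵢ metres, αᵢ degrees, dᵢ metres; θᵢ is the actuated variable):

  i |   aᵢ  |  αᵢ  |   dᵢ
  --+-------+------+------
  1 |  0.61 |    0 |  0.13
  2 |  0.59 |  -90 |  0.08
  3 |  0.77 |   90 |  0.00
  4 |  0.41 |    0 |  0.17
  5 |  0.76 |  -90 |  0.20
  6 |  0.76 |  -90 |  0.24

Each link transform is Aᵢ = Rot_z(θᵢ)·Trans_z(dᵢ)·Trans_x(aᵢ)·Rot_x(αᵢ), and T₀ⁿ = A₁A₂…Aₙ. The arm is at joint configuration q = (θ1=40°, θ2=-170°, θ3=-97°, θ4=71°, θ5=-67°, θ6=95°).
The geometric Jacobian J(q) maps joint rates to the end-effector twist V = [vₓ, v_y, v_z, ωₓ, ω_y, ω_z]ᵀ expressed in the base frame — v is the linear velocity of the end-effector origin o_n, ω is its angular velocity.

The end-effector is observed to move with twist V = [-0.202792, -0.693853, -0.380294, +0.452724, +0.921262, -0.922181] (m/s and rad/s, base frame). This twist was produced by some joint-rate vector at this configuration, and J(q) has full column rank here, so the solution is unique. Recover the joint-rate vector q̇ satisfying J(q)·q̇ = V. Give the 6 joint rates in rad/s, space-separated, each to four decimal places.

o_n = [0.4822, -0.6410, 1.8242]
J₁: ẑ×o_n = [0.6410, 0.4822, -0.0000], ω = ẑ
J2: z=[0.0000, 0.0000, 1.0000] o=[0.4673, 0.3921, 0.1300] → [1.0331, 0.0149, -0.0000, 0.0000, 0.0000, 1.0000]
J3: z=[0.7660, -0.6428, 0.0000] o=[0.0880, -0.0599, 0.2100] → [-1.0376, -1.2366, -0.1918, 0.7660, -0.6428, 0.0000]
J4: z=[0.6380, 0.7603, -0.1219] o=[0.1484, 0.0120, 0.9743] → [0.5667, -0.5830, -0.6704, 0.6380, 0.7603, -0.1219]
J5: z=[0.6380, 0.7603, -0.1219] o=[0.5642, -0.0954, 1.0860] → [0.4948, -0.4610, -0.2857, 0.6380, 0.7603, -0.1219]
J6: z=[0.7587, -0.6477, -0.0692] o=[0.7918, 0.0933, 1.8142] → [-0.0574, 0.0138, -0.7577, 0.7587, -0.6477, -0.0692]
q̇ = J⁺·V = [-0.2330, -0.5850, 0.0130, 0.7480, 0.2540, -0.2590]

-0.2330 -0.5850 0.0130 0.7480 0.2540 -0.2590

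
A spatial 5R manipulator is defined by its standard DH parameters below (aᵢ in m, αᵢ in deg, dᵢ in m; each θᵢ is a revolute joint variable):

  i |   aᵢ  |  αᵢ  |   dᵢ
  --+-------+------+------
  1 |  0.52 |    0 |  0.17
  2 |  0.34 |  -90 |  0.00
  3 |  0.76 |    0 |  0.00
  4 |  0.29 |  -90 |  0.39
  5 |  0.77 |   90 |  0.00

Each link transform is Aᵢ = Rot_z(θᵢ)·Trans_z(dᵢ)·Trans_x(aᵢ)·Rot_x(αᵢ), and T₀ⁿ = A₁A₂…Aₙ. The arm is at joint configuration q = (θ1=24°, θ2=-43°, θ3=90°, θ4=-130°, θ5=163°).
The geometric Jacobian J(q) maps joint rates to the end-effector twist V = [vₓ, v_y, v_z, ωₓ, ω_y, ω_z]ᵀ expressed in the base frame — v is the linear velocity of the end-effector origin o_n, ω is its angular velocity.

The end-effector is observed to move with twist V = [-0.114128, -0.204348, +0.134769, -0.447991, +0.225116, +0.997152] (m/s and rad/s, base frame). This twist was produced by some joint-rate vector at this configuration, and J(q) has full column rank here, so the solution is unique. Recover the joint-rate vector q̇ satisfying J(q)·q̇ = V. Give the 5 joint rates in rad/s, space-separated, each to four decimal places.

0.8930 -0.4880 -0.3000 0.3670 -0.7730

o_n = [0.5269, 0.3680, -0.8769]
J₁: ẑ×o_n = [-0.3680, 0.5269, 0.0000], ω = ẑ
J2: z=[0.0000, 0.0000, 1.0000] o=[0.4750, 0.2115, 0.1700] → [-0.1565, 0.0519, 0.0000, 0.0000, 0.0000, 1.0000]
J3: z=[0.3256, 0.9455, 0.0000] o=[0.7965, 0.1008, 0.1700] → [-0.9899, 0.3408, 0.3419, 0.3256, 0.9455, 0.0000]
J4: z=[0.3256, 0.9455, 0.0000] o=[0.7965, 0.1008, -0.5900] → [-0.2713, 0.0934, 0.3419, 0.3256, 0.9455, 0.0000]
J5: z=[0.6078, -0.2093, -0.7660] o=[1.1335, 0.3972, -0.4036] → [0.0767, 0.7524, -0.1447, 0.6078, -0.2093, -0.7660]
q̇ = J⁺·V = [0.8930, -0.4880, -0.3000, 0.3670, -0.7730]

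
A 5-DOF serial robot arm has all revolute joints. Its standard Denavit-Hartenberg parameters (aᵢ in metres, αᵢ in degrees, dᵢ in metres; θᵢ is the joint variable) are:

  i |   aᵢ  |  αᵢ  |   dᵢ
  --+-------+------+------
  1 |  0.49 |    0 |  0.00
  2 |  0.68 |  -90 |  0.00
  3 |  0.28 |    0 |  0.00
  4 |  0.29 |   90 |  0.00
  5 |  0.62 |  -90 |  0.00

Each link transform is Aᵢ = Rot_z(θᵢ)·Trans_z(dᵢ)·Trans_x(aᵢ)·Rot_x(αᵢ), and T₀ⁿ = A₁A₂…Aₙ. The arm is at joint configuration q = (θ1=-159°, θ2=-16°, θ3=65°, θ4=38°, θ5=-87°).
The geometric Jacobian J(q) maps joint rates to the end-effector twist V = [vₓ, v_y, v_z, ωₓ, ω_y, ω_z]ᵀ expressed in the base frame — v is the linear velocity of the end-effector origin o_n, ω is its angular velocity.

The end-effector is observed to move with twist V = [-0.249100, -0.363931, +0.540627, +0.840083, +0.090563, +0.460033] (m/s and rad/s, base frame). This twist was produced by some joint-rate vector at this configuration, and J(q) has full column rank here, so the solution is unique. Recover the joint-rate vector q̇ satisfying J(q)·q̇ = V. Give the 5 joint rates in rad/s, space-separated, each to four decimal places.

o_n = [-1.2345, 0.3779, -0.5680]
J₁: ẑ×o_n = [-0.3779, -1.2345, 0.0000], ω = ẑ
J2: z=[0.0000, 0.0000, 1.0000] o=[-0.4575, -0.1756, 0.0000] → [-0.5535, -0.7770, 0.0000, 0.0000, 0.0000, 1.0000]
J3: z=[0.0872, -0.9962, 0.0000] o=[-1.1349, -0.2349, 0.0000] → [0.5658, 0.0495, -0.0458, 0.0872, -0.9962, 0.0000]
J4: z=[0.0872, -0.9962, 0.0000] o=[-1.2527, -0.2452, -0.2538] → [0.3130, 0.0274, 0.0725, 0.0872, -0.9962, 0.0000]
J5: z=[-0.9707, -0.0849, -0.2250] o=[-1.1878, -0.2395, -0.5363] → [0.1416, -0.0202, -0.6033, -0.9707, -0.0849, -0.2250]
q̇ = J⁺·V = [0.3750, -0.1100, -0.1590, 0.1420, -0.8670]

0.3750 -0.1100 -0.1590 0.1420 -0.8670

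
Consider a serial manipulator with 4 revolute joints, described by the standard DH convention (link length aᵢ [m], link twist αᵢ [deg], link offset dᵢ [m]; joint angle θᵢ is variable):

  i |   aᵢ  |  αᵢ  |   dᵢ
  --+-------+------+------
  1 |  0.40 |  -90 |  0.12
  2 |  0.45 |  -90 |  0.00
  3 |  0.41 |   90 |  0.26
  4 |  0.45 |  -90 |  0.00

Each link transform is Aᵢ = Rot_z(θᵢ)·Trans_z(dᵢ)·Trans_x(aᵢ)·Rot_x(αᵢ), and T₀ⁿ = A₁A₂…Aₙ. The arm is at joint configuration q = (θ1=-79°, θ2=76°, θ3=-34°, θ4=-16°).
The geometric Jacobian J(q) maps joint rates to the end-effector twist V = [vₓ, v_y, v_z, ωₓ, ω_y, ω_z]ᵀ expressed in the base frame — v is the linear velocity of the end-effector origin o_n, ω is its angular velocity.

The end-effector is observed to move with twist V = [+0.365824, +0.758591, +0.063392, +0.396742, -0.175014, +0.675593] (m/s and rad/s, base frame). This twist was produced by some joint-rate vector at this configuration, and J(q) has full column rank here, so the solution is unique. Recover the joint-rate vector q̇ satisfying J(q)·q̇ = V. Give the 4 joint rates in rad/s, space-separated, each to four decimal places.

o_n = [0.5667, -0.4460, -1.0273]
J₁: ẑ×o_n = [0.4460, 0.5667, -0.0000], ω = ẑ
J2: z=[0.9816, 0.1908, 0.0000] o=[0.0763, -0.3927, 0.1200] → [-0.2189, 1.1262, -0.1459, 0.9816, 0.1908, 0.0000]
J3: z=[-0.1851, 0.9525, -0.2419] o=[0.0971, -0.4995, -0.3166] → [-0.6639, -0.2452, -0.4572, -0.1851, 0.9525, -0.2419]
J4: z=[0.7880, 0.2910, 0.5426] o=[0.2897, -0.2888, -0.7093] → [-0.0073, 0.4008, -0.2044, 0.7880, 0.2910, 0.5426]
q̇ = J⁺·V = [0.5770, 0.3030, -0.2640, 0.0640]

0.5770 0.3030 -0.2640 0.0640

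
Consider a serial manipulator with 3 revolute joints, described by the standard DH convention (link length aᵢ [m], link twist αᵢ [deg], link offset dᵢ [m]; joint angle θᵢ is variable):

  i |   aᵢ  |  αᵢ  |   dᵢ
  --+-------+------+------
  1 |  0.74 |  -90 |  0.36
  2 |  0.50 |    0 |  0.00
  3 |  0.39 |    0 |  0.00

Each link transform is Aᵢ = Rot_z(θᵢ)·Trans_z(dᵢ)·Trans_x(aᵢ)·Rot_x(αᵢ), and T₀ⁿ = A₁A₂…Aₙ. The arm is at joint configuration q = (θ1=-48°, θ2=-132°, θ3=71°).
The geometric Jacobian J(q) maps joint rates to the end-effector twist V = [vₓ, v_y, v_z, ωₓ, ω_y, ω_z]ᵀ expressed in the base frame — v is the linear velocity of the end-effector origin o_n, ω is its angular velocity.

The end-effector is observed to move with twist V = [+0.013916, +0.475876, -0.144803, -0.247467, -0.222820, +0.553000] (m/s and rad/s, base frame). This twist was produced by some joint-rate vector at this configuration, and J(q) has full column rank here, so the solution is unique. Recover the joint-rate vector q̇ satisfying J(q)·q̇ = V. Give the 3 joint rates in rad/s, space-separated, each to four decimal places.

0.5530 -0.6210 0.2880

o_n = [0.3978, -0.4418, 1.0727]
J₁: ẑ×o_n = [0.4418, 0.3978, -0.0000], ω = ẑ
J2: z=[0.7431, 0.6691, 0.0000] o=[0.4952, -0.5499, 0.3600] → [0.4769, -0.5296, 0.1455, 0.7431, 0.6691, 0.0000]
J3: z=[0.7431, 0.6691, 0.0000] o=[0.2713, -0.3013, 0.7316] → [0.2282, -0.2535, -0.1891, 0.7431, 0.6691, 0.0000]
q̇ = J⁺·V = [0.5530, -0.6210, 0.2880]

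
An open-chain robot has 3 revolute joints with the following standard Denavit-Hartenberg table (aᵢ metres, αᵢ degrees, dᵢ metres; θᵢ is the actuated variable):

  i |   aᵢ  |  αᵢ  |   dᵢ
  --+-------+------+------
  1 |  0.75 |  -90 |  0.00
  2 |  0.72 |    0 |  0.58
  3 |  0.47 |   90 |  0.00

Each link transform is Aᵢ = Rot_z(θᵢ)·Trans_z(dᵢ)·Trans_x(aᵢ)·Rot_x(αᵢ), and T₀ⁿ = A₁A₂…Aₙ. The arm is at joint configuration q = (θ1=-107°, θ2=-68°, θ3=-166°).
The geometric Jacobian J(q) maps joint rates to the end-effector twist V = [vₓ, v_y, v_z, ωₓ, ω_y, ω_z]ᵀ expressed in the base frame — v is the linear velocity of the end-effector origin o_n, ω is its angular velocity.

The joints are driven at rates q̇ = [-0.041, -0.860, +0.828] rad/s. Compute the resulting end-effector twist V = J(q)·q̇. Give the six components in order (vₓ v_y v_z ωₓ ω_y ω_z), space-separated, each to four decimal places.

0.1282 0.5236 0.2231 -0.0306 0.0094 -0.0410

o_n = [0.3373, -0.8805, 0.2873]
J₁: ẑ×o_n = [0.8805, 0.3373, -0.0000], ω = ẑ
J2: z=[0.9563, -0.2924, 0.0000] o=[-0.2193, -0.7172, 0.0000] → [-0.0840, -0.2748, 0.0065, 0.9563, -0.2924, 0.0000]
J3: z=[0.9563, -0.2924, 0.0000] o=[0.2565, -1.1447, 0.6676] → [0.1112, 0.3636, 0.2763, 0.9563, -0.2924, 0.0000]
V = J·q̇ = [0.1282, 0.5236, 0.2231, -0.0306, 0.0094, -0.0410]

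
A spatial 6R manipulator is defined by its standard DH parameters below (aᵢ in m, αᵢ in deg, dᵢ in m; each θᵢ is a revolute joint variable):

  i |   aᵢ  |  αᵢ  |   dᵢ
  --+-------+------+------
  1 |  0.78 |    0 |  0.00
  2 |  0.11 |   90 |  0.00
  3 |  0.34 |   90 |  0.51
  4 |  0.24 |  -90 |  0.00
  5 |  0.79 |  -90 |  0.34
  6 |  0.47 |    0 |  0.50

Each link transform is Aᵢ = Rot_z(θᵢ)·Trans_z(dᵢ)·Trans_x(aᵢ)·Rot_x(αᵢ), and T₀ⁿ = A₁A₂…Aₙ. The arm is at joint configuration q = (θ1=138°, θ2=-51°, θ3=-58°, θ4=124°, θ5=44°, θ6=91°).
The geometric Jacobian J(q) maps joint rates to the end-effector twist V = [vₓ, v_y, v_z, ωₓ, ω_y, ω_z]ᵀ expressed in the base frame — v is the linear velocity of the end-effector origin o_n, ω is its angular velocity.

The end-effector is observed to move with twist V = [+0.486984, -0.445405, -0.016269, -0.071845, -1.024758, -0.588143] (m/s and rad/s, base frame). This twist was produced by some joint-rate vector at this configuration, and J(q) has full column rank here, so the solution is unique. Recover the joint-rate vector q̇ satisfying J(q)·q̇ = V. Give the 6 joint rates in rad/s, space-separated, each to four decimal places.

0.1970 -0.8810 -0.3000 0.2160 0.3610 -0.8400

o_n = [0.4301, 1.4483, 0.3145]
J₁: ẑ×o_n = [-1.4483, 0.4301, 0.0000], ω = ẑ
J2: z=[0.0000, 0.0000, 1.0000] o=[-0.5797, 0.5219, 0.0000] → [-0.9264, 1.0098, 0.0000, 0.0000, 0.0000, 1.0000]
J3: z=[0.9986, -0.0523, 0.0000] o=[-0.5739, 0.6318, 0.0000] → [-0.0165, -0.3141, 0.8680, 0.9986, -0.0523, 0.0000]
J4: z=[-0.0444, -0.8469, -0.5299] o=[-0.0552, 0.7850, -0.2883] → [-0.1590, -0.2304, 0.3815, -0.0444, -0.8469, -0.5299]
J5: z=[-0.5814, -0.4095, 0.7031] o=[0.1398, 0.7036, -0.1745] → [-0.7238, 0.4884, -0.3141, -0.5814, -0.4095, 0.7031]
J6: z=[-0.5324, 0.8449, 0.0518] o=[0.4281, 0.8363, 0.6248] → [-0.2939, -0.1651, -0.3275, -0.5324, 0.8449, 0.0518]
q̇ = J⁺·V = [0.1970, -0.8810, -0.3000, 0.2160, 0.3610, -0.8400]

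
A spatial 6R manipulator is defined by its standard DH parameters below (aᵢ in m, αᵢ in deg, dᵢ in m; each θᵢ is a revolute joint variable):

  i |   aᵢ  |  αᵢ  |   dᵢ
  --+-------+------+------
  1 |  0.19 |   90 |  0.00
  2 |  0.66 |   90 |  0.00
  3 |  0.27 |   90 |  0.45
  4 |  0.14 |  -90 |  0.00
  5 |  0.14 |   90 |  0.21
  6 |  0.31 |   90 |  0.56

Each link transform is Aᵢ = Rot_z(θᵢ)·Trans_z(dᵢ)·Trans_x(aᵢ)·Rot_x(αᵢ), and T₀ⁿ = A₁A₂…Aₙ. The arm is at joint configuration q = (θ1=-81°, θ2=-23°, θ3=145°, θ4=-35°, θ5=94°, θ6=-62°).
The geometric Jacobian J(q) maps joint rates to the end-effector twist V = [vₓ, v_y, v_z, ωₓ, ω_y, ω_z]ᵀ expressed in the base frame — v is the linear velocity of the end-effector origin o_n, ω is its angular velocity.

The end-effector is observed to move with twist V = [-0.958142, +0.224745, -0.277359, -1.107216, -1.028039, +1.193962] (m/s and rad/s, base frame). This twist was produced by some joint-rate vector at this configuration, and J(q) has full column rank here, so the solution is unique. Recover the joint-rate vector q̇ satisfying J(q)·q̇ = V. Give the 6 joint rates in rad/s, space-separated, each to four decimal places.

o_n = [-0.1808, -0.0569, 0.0595]
J₁: ẑ×o_n = [0.0569, -0.1808, 0.0000], ω = ẑ
J2: z=[-0.9877, -0.1564, 0.0000] o=[0.0297, -0.1877, 0.0000] → [-0.0093, 0.0588, -0.1621, -0.9877, -0.1564, 0.0000]
J3: z=[-0.0611, 0.3859, -0.9205] o=[0.1248, -0.7877, -0.2579] → [0.7952, 0.3007, 0.0733, -0.0611, 0.3859, -0.9205]
J4: z=[-0.7265, -0.6496, -0.2241] o=[-0.0876, -0.4372, -0.5857] → [-0.3339, 0.4896, -0.3368, -0.7265, -0.6496, -0.2241]
J5: z=[-0.4427, 0.6918, -0.5704] o=[-0.1611, -0.3931, -0.4751] → [0.5616, 0.2479, -0.1352, -0.4427, 0.6918, -0.5704]
J6: z=[-0.4737, 0.3598, 0.8039] o=[-0.1475, -0.1601, -0.5713] → [0.1440, 0.2720, -0.0369, -0.4737, 0.3598, 0.8039]
q̇ = J⁺·V = [-0.1270, 0.7170, -0.4560, 0.6380, -0.8370, 0.7050]

-0.1270 0.7170 -0.4560 0.6380 -0.8370 0.7050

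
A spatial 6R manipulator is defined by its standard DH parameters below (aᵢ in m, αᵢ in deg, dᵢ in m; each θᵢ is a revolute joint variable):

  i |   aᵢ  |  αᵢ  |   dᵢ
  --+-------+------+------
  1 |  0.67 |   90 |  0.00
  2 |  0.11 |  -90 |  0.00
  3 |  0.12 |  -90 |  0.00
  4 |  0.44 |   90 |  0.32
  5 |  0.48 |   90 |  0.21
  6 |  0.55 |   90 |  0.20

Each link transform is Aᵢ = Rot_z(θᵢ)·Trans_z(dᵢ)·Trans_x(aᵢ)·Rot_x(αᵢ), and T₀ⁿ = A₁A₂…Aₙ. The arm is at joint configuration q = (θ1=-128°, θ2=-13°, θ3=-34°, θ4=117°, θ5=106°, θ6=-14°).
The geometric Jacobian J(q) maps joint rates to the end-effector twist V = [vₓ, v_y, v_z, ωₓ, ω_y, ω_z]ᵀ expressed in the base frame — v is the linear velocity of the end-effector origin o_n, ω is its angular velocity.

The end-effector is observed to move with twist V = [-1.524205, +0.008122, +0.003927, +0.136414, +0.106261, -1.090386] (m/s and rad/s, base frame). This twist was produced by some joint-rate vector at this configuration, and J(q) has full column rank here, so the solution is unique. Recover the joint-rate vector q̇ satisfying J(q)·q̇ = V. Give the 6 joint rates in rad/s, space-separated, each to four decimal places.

o_n = [-0.0278, -1.8270, -0.5402]
J₁: ẑ×o_n = [1.8270, -0.0278, 0.0000], ω = ẑ
J2: z=[-0.7880, 0.6157, 0.0000] o=[-0.4125, -0.5280, 0.0000] → [-0.3326, -0.4257, 0.7868, -0.7880, 0.6157, 0.0000]
J3: z=[-0.1385, -0.1773, 0.9744] o=[-0.4785, -0.6124, -0.0247] → [1.2748, 0.3678, 0.2481, -0.1385, -0.1773, 0.9744]
J4: z=[0.3178, -0.9398, -0.1258] o=[-0.5910, -0.6475, -0.0471] → [0.3150, 0.0859, 0.1544, 0.3178, -0.9398, -0.1258]
J5: z=[-0.7729, -0.1799, -0.6085] o=[-0.2477, -0.8203, -0.4321] → [-0.5931, -0.2173, 0.8176, -0.7729, -0.1799, -0.6085]
J6: z=[0.6156, 0.0203, -0.7878] o=[-0.3360, -1.3302, -0.5143] → [-0.3919, -0.2269, -0.3121, 0.6156, 0.0203, -0.7878]
q̇ = J⁺·V = [-0.9220, -0.0770, 0.5060, -0.2910, 0.2460, 0.6960]

-0.9220 -0.0770 0.5060 -0.2910 0.2460 0.6960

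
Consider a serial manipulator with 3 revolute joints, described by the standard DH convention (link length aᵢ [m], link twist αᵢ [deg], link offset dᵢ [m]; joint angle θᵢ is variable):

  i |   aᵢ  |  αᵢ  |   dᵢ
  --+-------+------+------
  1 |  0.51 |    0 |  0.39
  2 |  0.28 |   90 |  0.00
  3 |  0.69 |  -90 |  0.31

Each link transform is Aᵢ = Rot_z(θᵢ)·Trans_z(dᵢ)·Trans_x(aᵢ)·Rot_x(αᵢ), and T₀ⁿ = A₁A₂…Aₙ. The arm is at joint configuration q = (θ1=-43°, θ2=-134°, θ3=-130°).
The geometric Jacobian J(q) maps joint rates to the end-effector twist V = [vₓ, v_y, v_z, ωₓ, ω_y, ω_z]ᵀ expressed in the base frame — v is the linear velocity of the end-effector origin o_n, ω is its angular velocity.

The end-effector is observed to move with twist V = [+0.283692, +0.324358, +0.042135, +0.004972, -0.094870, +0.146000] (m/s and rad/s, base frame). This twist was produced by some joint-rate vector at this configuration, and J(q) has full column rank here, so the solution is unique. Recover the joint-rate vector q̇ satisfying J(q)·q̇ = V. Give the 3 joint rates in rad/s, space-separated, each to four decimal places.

0.8050 -0.6590 -0.0950

o_n = [0.5201, -0.0297, -0.1386]
J₁: ẑ×o_n = [0.0297, 0.5201, -0.0000], ω = ẑ
J2: z=[0.0000, 0.0000, 1.0000] o=[0.3730, -0.3478, 0.3900] → [-0.3181, 0.1471, 0.0000, 0.0000, 0.0000, 1.0000]
J3: z=[-0.0523, 0.9986, 0.0000] o=[0.0934, -0.3625, 0.3900] → [-0.5278, -0.0277, -0.4435, -0.0523, 0.9986, 0.0000]
q̇ = J⁺·V = [0.8050, -0.6590, -0.0950]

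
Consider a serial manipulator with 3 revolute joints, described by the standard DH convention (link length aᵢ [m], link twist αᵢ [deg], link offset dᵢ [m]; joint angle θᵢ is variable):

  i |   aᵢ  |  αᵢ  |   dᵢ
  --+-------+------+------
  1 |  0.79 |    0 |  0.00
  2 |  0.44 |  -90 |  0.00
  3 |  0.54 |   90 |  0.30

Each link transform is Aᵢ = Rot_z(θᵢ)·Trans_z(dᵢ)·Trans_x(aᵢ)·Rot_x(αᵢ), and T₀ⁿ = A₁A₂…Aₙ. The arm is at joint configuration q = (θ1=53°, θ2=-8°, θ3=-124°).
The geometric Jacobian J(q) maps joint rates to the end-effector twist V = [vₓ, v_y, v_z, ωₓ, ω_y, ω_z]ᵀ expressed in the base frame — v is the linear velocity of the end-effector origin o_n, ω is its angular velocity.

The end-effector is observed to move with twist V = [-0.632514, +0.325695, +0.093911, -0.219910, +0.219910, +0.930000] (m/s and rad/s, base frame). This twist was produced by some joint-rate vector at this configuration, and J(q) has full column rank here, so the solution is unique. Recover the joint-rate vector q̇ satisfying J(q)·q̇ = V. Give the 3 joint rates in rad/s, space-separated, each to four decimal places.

0.7020 0.2280 0.3110

o_n = [0.3609, 0.9407, 0.4477]
J₁: ẑ×o_n = [-0.9407, 0.3609, 0.0000], ω = ẑ
J2: z=[0.0000, 0.0000, 1.0000] o=[0.4754, 0.6309, 0.0000] → [-0.3097, -0.1145, 0.0000, 0.0000, 0.0000, 1.0000]
J3: z=[-0.7071, 0.7071, 0.0000] o=[0.7866, 0.9420, 0.0000] → [0.3166, 0.3166, 0.3020, -0.7071, 0.7071, 0.0000]
q̇ = J⁺·V = [0.7020, 0.2280, 0.3110]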